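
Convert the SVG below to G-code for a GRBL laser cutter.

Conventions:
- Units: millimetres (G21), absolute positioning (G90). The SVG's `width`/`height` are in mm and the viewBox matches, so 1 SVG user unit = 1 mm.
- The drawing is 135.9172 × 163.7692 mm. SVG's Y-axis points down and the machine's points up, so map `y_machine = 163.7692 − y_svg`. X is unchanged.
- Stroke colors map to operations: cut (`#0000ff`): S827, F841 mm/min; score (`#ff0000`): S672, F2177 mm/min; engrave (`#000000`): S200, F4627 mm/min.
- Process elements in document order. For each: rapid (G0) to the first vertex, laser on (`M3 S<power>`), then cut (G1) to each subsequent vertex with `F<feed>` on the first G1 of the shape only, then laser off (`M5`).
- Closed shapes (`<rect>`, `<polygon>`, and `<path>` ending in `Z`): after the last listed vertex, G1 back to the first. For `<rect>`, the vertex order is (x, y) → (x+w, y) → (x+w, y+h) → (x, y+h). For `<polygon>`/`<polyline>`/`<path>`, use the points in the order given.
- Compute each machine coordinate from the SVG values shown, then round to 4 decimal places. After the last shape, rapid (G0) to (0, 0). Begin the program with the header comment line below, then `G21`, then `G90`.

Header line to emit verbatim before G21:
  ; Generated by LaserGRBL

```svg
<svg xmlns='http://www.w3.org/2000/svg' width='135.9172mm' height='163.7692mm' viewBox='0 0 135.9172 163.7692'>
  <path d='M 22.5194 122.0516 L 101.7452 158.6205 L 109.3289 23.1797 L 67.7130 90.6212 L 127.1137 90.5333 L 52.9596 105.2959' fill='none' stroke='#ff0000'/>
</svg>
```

; Generated by LaserGRBL
G21
G90
G0 X22.5194 Y41.7176
M3 S672
G1 X101.7452 Y5.1487 F2177
G1 X109.3289 Y140.5895
G1 X67.7130 Y73.1480
G1 X127.1137 Y73.2359
G1 X52.9596 Y58.4733
M5
G0 X0.0000 Y0.0000

Since the viewBox matches the mm dimensions, user units are millimetres directly. The only transform is the Y-flip y_m = 163.7692 − y_svg.

Shape 1 is a open polyline drawn with `<path>`. Its stroke #ff0000 means score at S672, F2177. After flipping Y the toolpath is (22.5194,41.7176) → (101.7452,5.1487) → (109.3289,140.5895) → (67.7130,73.1480) → (127.1137,73.2359) → (52.9596,58.4733).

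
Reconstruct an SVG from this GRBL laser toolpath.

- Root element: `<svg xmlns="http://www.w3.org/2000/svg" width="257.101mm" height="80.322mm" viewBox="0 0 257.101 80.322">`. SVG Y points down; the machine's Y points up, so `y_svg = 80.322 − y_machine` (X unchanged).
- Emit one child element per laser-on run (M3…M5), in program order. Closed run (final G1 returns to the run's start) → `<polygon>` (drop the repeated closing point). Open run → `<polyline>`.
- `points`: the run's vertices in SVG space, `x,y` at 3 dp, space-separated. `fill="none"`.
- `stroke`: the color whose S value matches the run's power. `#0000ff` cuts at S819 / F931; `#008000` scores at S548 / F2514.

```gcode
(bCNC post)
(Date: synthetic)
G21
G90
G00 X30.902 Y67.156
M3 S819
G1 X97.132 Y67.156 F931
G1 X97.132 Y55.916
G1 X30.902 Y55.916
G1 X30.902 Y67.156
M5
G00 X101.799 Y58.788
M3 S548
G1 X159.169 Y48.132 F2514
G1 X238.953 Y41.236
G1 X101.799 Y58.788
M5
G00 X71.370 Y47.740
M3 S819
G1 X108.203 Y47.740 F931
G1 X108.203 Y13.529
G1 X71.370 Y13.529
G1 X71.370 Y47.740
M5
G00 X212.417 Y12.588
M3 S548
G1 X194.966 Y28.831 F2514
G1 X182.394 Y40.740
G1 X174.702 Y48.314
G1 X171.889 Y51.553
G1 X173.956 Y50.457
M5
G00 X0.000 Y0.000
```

<svg xmlns="http://www.w3.org/2000/svg" width="257.101mm" height="80.322mm" viewBox="0 0 257.101 80.322">
  <polygon points="30.902,13.166 97.132,13.166 97.132,24.406 30.902,24.406" fill="none" stroke="#0000ff"/>
  <polygon points="101.799,21.534 159.169,32.190 238.953,39.086" fill="none" stroke="#008000"/>
  <polygon points="71.370,32.582 108.203,32.582 108.203,66.793 71.370,66.793" fill="none" stroke="#0000ff"/>
  <polyline points="212.417,67.734 194.966,51.491 182.394,39.582 174.702,32.008 171.889,28.769 173.956,29.865" fill="none" stroke="#008000"/>
</svg>

Each laser-on run becomes one SVG element. Flip Y back into SVG space with y_svg = 80.322 − y_machine.

Run 1: the run's S819 means `#0000ff` (cut). The run returns to its start, so emit a `<polygon>` with points (Y-flipped): 30.902,13.166 97.132,13.166 97.132,24.406 30.902,24.406.

Run 2: power S548 maps to stroke `#008000` (score). The run returns to its start, so emit a `<polygon>` with points (Y-flipped): 101.799,21.534 159.169,32.190 238.953,39.086.

Run 3: S819 ⇒ cut layer `#0000ff`. The run returns to its start, so emit a `<polygon>` with points (Y-flipped): 71.370,32.582 108.203,32.582 108.203,66.793 71.370,66.793.

Run 4: power S548 maps to stroke `#008000` (score). The run is open, so emit a `<polyline>` with points (Y-flipped): 212.417,67.734 194.966,51.491 182.394,39.582 174.702,32.008 171.889,28.769 173.956,29.865.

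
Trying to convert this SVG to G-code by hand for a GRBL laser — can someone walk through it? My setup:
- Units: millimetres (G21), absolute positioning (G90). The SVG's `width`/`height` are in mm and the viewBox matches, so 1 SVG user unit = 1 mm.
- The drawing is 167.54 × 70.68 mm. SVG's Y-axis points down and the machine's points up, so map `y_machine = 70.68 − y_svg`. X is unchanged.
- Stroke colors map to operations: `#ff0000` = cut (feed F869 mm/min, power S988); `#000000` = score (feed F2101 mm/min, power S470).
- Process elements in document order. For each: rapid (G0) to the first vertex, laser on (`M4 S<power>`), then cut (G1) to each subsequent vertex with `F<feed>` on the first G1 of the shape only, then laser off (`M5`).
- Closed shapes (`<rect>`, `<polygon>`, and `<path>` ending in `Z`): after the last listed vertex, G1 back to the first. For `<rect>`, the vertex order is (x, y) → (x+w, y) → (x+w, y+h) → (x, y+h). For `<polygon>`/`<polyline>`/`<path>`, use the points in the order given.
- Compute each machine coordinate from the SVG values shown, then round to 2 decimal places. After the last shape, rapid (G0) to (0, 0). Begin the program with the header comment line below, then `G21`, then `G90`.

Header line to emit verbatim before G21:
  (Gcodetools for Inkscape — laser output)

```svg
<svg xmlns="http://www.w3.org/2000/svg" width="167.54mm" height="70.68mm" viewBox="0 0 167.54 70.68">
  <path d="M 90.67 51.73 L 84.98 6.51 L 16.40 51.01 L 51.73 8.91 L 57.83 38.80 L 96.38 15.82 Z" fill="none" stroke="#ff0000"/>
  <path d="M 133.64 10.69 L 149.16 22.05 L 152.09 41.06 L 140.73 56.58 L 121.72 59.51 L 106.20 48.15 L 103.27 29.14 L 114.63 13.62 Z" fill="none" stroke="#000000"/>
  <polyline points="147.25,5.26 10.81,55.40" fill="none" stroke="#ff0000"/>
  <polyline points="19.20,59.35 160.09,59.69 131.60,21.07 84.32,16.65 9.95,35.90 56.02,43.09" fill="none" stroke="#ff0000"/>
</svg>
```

Since the viewBox matches the mm dimensions, user units are millimetres directly. The only transform is the Y-flip y_m = 70.68 − y_svg.

Shape 1 is a closed polygon drawn with `<path>`. Its stroke #ff0000 means cut at S988, F869. After flipping Y the toolpath is (90.67,18.95) → (84.98,64.17) → (16.40,19.67) → (51.73,61.77) → (57.83,31.88) → (96.38,54.86) → (90.67,18.95), returning to the start.

Shape 2 is a regular polygon drawn with `<path>`. Its stroke #000000 means score at S470, F2101. After flipping Y the toolpath is (133.64,59.99) → (149.16,48.63) → (152.09,29.62) → (140.73,14.10) → (121.72,11.17) → (106.20,22.53) → (103.27,41.54) → (114.63,57.06) → (133.64,59.99), returning to the start.

Shape 3 is a line segment drawn with `<polyline>`. Its stroke #ff0000 means cut at S988, F869. After flipping Y the toolpath is (147.25,65.42) → (10.81,15.28).

Shape 4 is a open polyline drawn with `<polyline>`. Its stroke #ff0000 means cut at S988, F869. After flipping Y the toolpath is (19.20,11.33) → (160.09,10.99) → (131.60,49.61) → (84.32,54.03) → (9.95,34.78) → (56.02,27.59).

(Gcodetools for Inkscape — laser output)
G21
G90
G0 X90.67 Y18.95
M4 S988
G1 X84.98 Y64.17 F869
G1 X16.40 Y19.67
G1 X51.73 Y61.77
G1 X57.83 Y31.88
G1 X96.38 Y54.86
G1 X90.67 Y18.95
M5
G0 X133.64 Y59.99
M4 S470
G1 X149.16 Y48.63 F2101
G1 X152.09 Y29.62
G1 X140.73 Y14.10
G1 X121.72 Y11.17
G1 X106.20 Y22.53
G1 X103.27 Y41.54
G1 X114.63 Y57.06
G1 X133.64 Y59.99
M5
G0 X147.25 Y65.42
M4 S988
G1 X10.81 Y15.28 F869
M5
G0 X19.20 Y11.33
M4 S988
G1 X160.09 Y10.99 F869
G1 X131.60 Y49.61
G1 X84.32 Y54.03
G1 X9.95 Y34.78
G1 X56.02 Y27.59
M5
G0 X0.00 Y0.00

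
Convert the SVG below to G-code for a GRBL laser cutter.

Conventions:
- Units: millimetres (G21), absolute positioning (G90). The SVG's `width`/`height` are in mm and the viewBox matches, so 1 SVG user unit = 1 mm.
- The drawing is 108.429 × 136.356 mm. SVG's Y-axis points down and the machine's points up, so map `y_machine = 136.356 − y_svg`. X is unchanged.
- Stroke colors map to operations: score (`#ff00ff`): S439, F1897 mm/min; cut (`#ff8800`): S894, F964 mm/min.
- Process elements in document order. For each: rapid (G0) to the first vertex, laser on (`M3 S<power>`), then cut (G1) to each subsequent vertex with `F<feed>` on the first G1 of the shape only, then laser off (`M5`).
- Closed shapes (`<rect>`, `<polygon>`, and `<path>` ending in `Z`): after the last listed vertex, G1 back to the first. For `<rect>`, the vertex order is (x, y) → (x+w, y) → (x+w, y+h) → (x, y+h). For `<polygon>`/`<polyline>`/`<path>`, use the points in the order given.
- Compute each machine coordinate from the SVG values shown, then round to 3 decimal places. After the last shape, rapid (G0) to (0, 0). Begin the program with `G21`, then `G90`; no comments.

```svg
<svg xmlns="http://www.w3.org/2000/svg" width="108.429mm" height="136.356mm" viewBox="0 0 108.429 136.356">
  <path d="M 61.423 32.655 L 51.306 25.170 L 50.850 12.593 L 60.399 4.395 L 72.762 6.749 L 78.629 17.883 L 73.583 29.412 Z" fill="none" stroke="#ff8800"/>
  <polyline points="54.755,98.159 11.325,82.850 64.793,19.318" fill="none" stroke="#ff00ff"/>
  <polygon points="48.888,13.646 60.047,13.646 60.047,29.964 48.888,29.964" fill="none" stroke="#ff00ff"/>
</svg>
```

G21
G90
G0 X61.423 Y103.701
M3 S894
G1 X51.306 Y111.186 F964
G1 X50.850 Y123.763
G1 X60.399 Y131.961
G1 X72.762 Y129.607
G1 X78.629 Y118.473
G1 X73.583 Y106.944
G1 X61.423 Y103.701
M5
G0 X54.755 Y38.197
M3 S439
G1 X11.325 Y53.506 F1897
G1 X64.793 Y117.038
M5
G0 X48.888 Y122.710
M3 S439
G1 X60.047 Y122.710 F1897
G1 X60.047 Y106.392
G1 X48.888 Y106.392
G1 X48.888 Y122.710
M5
G0 X0.000 Y0.000

1 u = 1 mm; y_m = 136.356 − y.

[1] `<path>` regular polygon, #ff8800→cut S894 F964: (61.423,103.701) → (51.306,111.186) → (50.850,123.763) → (60.399,131.961) → (72.762,129.607) → (78.629,118.473) → (73.583,106.944) → (61.423,103.701) (closed)

[2] `<polyline>` open polyline, #ff00ff→score S439 F1897: (54.755,38.197) → (11.325,53.506) → (64.793,117.038)

[3] `<polygon>` rectangle, #ff00ff→score S439 F1897: (48.888,122.710) → (60.047,122.710) → (60.047,106.392) → (48.888,106.392) → (48.888,122.710) (closed)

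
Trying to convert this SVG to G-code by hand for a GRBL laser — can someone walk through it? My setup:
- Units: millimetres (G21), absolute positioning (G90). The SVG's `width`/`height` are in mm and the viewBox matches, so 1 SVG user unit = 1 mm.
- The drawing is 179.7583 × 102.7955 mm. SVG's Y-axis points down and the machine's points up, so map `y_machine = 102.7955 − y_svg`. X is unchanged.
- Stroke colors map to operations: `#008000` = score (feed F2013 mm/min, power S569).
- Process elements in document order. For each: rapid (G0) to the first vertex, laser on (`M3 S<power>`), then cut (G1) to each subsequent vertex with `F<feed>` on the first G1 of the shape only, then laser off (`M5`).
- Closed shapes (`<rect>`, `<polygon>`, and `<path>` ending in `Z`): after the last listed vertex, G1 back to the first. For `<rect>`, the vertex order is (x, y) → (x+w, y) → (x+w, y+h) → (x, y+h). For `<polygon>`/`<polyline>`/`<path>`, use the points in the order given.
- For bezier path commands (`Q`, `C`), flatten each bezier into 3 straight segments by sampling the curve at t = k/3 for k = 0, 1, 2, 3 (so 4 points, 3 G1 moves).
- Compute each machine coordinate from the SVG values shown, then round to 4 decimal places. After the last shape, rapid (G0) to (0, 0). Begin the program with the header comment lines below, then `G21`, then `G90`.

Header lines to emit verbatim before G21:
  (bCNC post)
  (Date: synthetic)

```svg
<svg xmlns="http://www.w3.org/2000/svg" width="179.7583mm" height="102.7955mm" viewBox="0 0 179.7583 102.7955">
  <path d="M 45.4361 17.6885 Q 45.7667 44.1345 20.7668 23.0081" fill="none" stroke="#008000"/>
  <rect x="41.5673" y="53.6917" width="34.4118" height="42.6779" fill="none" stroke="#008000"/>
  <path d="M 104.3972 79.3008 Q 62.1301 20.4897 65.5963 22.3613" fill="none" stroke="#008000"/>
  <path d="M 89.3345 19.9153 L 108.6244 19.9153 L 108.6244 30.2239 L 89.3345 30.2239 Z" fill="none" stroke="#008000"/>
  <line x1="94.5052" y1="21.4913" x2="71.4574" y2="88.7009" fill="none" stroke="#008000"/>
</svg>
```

Since the viewBox matches the mm dimensions, user units are millimetres directly. The only transform is the Y-flip y_m = 102.7955 − y_svg.

Shape 1 is a quadratic bezier drawn with `<path>`. Its stroke #008000 means score at S569, F2013. After flipping Y the toolpath is (45.4361,85.1070) → (42.8420,72.7622) → (34.6189,70.9890) → (20.7668,79.7874).

Shape 2 is a rectangle drawn with `<rect>`. Its stroke #008000 means score at S569, F2013. After flipping Y the toolpath is (41.5673,49.1038) → (75.9791,49.1038) → (75.9791,6.4259) → (41.5673,6.4259) → (41.5673,49.1038), returning to the start.

Shape 3 is a quadratic bezier drawn with `<path>`. Its stroke #008000 means score at S569, F2013. After flipping Y the toolpath is (104.3972,23.4947) → (81.3006,55.9596) → (68.3670,74.9394) → (65.5963,80.4342).

Shape 4 is a rectangle drawn with `<path>`. Its stroke #008000 means score at S569, F2013. After flipping Y the toolpath is (89.3345,82.8802) → (108.6244,82.8802) → (108.6244,72.5716) → (89.3345,72.5716) → (89.3345,82.8802), returning to the start.

Shape 5 is a line segment drawn with `<line>`. Its stroke #008000 means score at S569, F2013. After flipping Y the toolpath is (94.5052,81.3042) → (71.4574,14.0946).

(bCNC post)
(Date: synthetic)
G21
G90
G0 X45.4361 Y85.1070
M3 S569
G1 X42.8420 Y72.7622 F2013
G1 X34.6189 Y70.9890
G1 X20.7668 Y79.7874
M5
G0 X41.5673 Y49.1038
M3 S569
G1 X75.9791 Y49.1038 F2013
G1 X75.9791 Y6.4259
G1 X41.5673 Y6.4259
G1 X41.5673 Y49.1038
M5
G0 X104.3972 Y23.4947
M3 S569
G1 X81.3006 Y55.9596 F2013
G1 X68.3670 Y74.9394
G1 X65.5963 Y80.4342
M5
G0 X89.3345 Y82.8802
M3 S569
G1 X108.6244 Y82.8802 F2013
G1 X108.6244 Y72.5716
G1 X89.3345 Y72.5716
G1 X89.3345 Y82.8802
M5
G0 X94.5052 Y81.3042
M3 S569
G1 X71.4574 Y14.0946 F2013
M5
G0 X0.0000 Y0.0000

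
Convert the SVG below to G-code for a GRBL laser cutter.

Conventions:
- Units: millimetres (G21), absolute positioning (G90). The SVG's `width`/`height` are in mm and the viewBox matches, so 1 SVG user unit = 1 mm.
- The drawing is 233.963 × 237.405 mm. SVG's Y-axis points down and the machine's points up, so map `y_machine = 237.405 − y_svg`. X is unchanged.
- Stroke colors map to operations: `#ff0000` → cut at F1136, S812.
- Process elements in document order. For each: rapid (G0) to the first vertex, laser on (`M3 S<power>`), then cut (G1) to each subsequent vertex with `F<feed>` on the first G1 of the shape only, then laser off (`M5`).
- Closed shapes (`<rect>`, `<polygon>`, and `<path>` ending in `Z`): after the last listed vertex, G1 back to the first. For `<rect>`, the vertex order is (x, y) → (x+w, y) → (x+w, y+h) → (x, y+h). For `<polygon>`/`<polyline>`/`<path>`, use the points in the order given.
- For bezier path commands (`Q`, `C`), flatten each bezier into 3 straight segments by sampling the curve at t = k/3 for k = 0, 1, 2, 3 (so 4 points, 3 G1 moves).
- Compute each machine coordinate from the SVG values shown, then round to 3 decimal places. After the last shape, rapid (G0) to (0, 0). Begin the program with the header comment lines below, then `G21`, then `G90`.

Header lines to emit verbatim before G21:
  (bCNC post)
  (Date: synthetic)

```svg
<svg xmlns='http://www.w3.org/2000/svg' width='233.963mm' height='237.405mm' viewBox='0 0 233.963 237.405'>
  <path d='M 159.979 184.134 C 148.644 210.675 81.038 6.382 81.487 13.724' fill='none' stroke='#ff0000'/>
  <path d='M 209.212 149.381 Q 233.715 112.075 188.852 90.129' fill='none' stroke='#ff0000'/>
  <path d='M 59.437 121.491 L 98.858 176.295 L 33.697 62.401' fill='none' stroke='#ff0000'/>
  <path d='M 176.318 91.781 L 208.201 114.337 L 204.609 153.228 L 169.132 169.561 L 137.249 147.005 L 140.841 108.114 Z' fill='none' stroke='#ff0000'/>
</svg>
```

(bCNC post)
(Date: synthetic)
G21
G90
G0 X159.979 Y53.271
M3 S812
G1 X134.492 Y87.287 F1136
G1 X99.118 Y176.866
G1 X81.487 Y223.681
M5
G0 X209.212 Y88.024
M3 S812
G1 X217.840 Y111.188 F1136
G1 X211.053 Y130.939
G1 X188.852 Y147.276
M5
G0 X59.437 Y115.914
M3 S812
G1 X98.858 Y61.110 F1136
G1 X33.697 Y175.004
M5
G0 X176.318 Y145.624
M3 S812
G1 X208.201 Y123.068 F1136
G1 X204.609 Y84.177
G1 X169.132 Y67.844
G1 X137.249 Y90.400
G1 X140.841 Y129.291
G1 X176.318 Y145.624
M5
G0 X0.000 Y0.000

1 u = 1 mm; y_m = 237.405 − y.

[1] `<path>` cubic bezier, #ff0000→cut S812 F1136: (159.979,53.271) → (134.492,87.287) → (99.118,176.866) → (81.487,223.681)

[2] `<path>` quadratic bezier, #ff0000→cut S812 F1136: (209.212,88.024) → (217.840,111.188) → (211.053,130.939) → (188.852,147.276)

[3] `<path>` open polyline, #ff0000→cut S812 F1136: (59.437,115.914) → (98.858,61.110) → (33.697,175.004)

[4] `<path>` regular polygon, #ff0000→cut S812 F1136: (176.318,145.624) → (208.201,123.068) → (204.609,84.177) → (169.132,67.844) → (137.249,90.400) → (140.841,129.291) → (176.318,145.624) (closed)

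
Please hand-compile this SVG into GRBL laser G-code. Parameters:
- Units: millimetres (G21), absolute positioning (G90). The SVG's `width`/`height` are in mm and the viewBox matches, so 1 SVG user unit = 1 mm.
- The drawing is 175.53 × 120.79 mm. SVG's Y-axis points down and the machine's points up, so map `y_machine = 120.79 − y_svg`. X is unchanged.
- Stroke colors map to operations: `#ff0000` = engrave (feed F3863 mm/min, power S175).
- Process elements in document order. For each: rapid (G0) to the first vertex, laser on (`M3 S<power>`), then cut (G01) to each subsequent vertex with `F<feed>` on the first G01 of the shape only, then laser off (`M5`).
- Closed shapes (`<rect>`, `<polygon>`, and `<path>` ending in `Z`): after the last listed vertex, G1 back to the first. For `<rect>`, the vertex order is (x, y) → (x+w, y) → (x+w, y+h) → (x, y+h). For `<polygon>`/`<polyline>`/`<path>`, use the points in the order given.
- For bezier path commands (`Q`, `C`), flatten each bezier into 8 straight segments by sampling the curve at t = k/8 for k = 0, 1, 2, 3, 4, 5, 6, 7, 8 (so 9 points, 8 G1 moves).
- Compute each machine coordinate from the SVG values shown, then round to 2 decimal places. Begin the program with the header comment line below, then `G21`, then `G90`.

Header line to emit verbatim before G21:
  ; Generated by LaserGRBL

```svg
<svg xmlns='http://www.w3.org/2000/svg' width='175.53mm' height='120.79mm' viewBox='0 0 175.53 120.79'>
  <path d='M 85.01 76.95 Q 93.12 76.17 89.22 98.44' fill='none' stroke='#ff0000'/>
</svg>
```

; Generated by LaserGRBL
G21
G90
G0 X85.01 Y43.84
M3 S175
G01 X86.85 Y43.67 F3863
G01 X88.31 Y42.79
G01 X89.40 Y41.18
G01 X90.12 Y38.86
G01 X90.46 Y35.81
G01 X90.42 Y32.04
G01 X90.01 Y27.56
G01 X89.22 Y22.35
M5

viewBox `0 0 175.53 120.79` with mm width/height → 1 unit = 1 mm. Flip: y_m = 120.79 − y_svg.

**Shape 1** — `<path>` quadratic bezier, stroke `#ff0000` → engrave (S175, F3863). Control points (SVG): P0=(85.01,76.95), P1=(93.12,76.17), P2=(89.22,98.44); sampled at t=k/8. Machine vertices: (85.01,43.84) → (86.85,43.67) → (88.31,42.79) → (89.40,41.18) → (90.12,38.86) → (90.46,35.81) → (90.42,32.04) → (90.01,27.56) → (89.22,22.35). Open path.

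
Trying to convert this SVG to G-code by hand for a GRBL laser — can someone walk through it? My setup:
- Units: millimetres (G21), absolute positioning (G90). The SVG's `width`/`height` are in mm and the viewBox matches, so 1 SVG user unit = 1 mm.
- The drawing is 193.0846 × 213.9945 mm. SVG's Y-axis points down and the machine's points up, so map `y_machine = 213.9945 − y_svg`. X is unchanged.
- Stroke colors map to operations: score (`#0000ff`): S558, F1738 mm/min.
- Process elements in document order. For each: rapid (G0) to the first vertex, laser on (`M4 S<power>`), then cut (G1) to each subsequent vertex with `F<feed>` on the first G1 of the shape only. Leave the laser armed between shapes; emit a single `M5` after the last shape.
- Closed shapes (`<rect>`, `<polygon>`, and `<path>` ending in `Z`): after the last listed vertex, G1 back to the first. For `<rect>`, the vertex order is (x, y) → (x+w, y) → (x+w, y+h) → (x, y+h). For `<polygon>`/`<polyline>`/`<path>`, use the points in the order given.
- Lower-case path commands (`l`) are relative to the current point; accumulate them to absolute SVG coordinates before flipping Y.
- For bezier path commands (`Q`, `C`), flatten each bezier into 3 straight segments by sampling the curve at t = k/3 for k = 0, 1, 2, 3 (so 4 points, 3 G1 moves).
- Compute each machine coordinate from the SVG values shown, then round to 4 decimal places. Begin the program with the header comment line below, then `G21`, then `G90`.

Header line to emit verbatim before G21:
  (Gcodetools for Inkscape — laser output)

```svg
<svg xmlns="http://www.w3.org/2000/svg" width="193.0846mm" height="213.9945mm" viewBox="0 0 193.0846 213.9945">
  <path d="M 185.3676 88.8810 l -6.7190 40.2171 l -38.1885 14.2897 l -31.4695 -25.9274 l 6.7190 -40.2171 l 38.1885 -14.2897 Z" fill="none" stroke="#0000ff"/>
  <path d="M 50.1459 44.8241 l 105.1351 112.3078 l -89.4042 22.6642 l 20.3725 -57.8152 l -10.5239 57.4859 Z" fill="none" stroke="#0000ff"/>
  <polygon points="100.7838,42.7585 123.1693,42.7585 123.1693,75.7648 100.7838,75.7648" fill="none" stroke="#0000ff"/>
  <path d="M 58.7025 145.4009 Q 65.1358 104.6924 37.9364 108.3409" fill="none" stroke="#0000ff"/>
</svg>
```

(Gcodetools for Inkscape — laser output)
G21
G90
G0 X185.3676 Y125.1135
M4 S558
G1 X178.6486 Y84.8964 F1738
G1 X140.4601 Y70.6067
G1 X108.9906 Y96.5341
G1 X115.7096 Y136.7512
G1 X153.8981 Y151.0409
G1 X185.3676 Y125.1135
G0 X50.1459 Y169.1704
M4 S558
G1 X155.2810 Y56.8626 F1738
G1 X65.8768 Y34.1984
G1 X86.2493 Y92.0136
G1 X75.7254 Y34.5277
G1 X50.1459 Y169.1704
G0 X100.7838 Y171.2360
M4 S558
G1 X123.1693 Y171.2360 F1738
G1 X123.1693 Y138.2297
G1 X100.7838 Y138.2297
G1 X100.7838 Y171.2360
G0 X58.7025 Y68.5936
M4 S558
G1 X59.2544 Y90.8040 F1738
G1 X52.3324 Y103.1574
G1 X37.9364 Y105.6536
M5

1 u = 1 mm; y_m = 213.9945 − y.

[1] `<path>` regular polygon, #0000ff→score S558 F1738: (185.3676,125.1135) → (178.6486,84.8964) → (140.4601,70.6067) → (108.9906,96.5341) → (115.7096,136.7512) → (153.8981,151.0409) → (185.3676,125.1135) (closed)

[2] `<path>` closed polygon, #0000ff→score S558 F1738: (50.1459,169.1704) → (155.2810,56.8626) → (65.8768,34.1984) → (86.2493,92.0136) → (75.7254,34.5277) → (50.1459,169.1704) (closed)

[3] `<polygon>` rectangle, #0000ff→score S558 F1738: (100.7838,171.2360) → (123.1693,171.2360) → (123.1693,138.2297) → (100.7838,138.2297) → (100.7838,171.2360) (closed)

[4] `<path>` quadratic bezier, #0000ff→score S558 F1738: (58.7025,68.5936) → (59.2544,90.8040) → (52.3324,103.1574) → (37.9364,105.6536)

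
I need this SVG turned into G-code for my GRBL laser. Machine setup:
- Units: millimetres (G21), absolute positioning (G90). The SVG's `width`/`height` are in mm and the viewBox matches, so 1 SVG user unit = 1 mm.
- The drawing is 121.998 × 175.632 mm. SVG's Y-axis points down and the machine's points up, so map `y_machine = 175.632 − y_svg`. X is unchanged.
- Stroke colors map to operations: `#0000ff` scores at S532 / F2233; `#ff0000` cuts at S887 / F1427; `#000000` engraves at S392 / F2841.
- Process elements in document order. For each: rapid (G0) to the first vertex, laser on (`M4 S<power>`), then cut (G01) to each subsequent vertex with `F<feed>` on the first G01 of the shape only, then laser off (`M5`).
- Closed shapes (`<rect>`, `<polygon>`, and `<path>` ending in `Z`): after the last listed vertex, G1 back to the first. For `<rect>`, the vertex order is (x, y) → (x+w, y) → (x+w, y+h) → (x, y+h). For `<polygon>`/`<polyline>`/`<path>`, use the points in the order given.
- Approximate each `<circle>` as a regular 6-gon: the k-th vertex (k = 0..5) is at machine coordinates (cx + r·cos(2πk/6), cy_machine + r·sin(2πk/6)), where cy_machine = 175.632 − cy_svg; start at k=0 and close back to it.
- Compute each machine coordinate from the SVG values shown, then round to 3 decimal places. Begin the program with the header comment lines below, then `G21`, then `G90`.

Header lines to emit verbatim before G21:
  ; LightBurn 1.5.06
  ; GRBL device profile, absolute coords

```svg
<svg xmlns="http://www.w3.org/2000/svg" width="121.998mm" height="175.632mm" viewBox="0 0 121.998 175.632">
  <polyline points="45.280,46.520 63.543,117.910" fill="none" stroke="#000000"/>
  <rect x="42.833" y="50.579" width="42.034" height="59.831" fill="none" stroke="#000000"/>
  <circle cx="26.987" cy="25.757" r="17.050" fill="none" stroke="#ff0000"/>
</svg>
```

Since the viewBox matches the mm dimensions, user units are millimetres directly. The only transform is the Y-flip y_m = 175.632 − y_svg.

Shape 1 is a line segment drawn with `<polyline>`. Its stroke #000000 means engrave at S392, F2841. After flipping Y the toolpath is (45.280,129.112) → (63.543,57.722).

Shape 2 is a rectangle drawn with `<rect>`. Its stroke #000000 means engrave at S392, F2841. After flipping Y the toolpath is (42.833,125.053) → (84.867,125.053) → (84.867,65.222) → (42.833,65.222) → (42.833,125.053), returning to the start.

Shape 3 is a circle drawn with `<circle>`. Its stroke #ff0000 means cut at S887, F1427. After flipping Y the toolpath is (44.037,149.875) → (35.512,164.641) → (18.462,164.641) → (9.937,149.875) → (18.462,135.109) → (35.512,135.109) → (44.037,149.875), returning to the start.

; LightBurn 1.5.06
; GRBL device profile, absolute coords
G21
G90
G0 X45.280 Y129.112
M4 S392
G01 X63.543 Y57.722 F2841
M5
G0 X42.833 Y125.053
M4 S392
G01 X84.867 Y125.053 F2841
G01 X84.867 Y65.222
G01 X42.833 Y65.222
G01 X42.833 Y125.053
M5
G0 X44.037 Y149.875
M4 S887
G01 X35.512 Y164.641 F1427
G01 X18.462 Y164.641
G01 X9.937 Y149.875
G01 X18.462 Y135.109
G01 X35.512 Y135.109
G01 X44.037 Y149.875
M5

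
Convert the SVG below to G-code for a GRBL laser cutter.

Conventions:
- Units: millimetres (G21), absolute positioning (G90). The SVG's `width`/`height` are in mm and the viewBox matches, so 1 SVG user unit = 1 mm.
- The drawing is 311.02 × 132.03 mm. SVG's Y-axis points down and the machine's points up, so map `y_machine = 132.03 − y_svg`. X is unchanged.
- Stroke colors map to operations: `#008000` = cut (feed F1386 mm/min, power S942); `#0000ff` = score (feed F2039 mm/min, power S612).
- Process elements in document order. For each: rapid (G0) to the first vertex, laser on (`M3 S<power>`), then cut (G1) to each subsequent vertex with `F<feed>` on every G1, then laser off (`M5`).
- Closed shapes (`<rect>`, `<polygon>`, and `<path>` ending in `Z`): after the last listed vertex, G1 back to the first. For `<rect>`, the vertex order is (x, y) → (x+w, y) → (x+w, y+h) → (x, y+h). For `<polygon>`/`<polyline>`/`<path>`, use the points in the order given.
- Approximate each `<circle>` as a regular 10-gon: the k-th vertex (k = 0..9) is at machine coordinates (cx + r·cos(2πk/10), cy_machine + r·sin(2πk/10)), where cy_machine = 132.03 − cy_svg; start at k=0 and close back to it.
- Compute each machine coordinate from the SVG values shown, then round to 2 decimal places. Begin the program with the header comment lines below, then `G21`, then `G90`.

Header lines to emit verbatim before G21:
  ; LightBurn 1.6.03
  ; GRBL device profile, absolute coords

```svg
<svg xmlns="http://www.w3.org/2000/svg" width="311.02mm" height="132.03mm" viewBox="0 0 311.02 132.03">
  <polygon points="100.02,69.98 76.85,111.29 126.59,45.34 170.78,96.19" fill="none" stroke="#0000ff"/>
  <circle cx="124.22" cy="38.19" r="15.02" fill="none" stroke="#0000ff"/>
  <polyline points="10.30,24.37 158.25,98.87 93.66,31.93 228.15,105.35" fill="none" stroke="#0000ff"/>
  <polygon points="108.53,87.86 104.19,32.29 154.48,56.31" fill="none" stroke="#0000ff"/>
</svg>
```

; LightBurn 1.6.03
; GRBL device profile, absolute coords
G21
G90
G0 X100.02 Y62.05
M3 S612
G1 X76.85 Y20.74 F2039
G1 X126.59 Y86.69 F2039
G1 X170.78 Y35.84 F2039
G1 X100.02 Y62.05 F2039
M5
G0 X139.24 Y93.84
M3 S612
G1 X136.37 Y102.67 F2039
G1 X128.86 Y108.12 F2039
G1 X119.58 Y108.12 F2039
G1 X112.07 Y102.67 F2039
G1 X109.20 Y93.84 F2039
G1 X112.07 Y85.01 F2039
G1 X119.58 Y79.56 F2039
G1 X128.86 Y79.56 F2039
G1 X136.37 Y85.01 F2039
G1 X139.24 Y93.84 F2039
M5
G0 X10.30 Y107.66
M3 S612
G1 X158.25 Y33.16 F2039
G1 X93.66 Y100.10 F2039
G1 X228.15 Y26.68 F2039
M5
G0 X108.53 Y44.17
M3 S612
G1 X104.19 Y99.74 F2039
G1 X154.48 Y75.72 F2039
G1 X108.53 Y44.17 F2039
M5

Since the viewBox matches the mm dimensions, user units are millimetres directly. The only transform is the Y-flip y_m = 132.03 − y_svg.

Shape 1 is a closed polygon drawn with `<polygon>`. Its stroke #0000ff means score at S612, F2039. After flipping Y the toolpath is (100.02,62.05) → (76.85,20.74) → (126.59,86.69) → (170.78,35.84) → (100.02,62.05), returning to the start.

Shape 2 is a circle drawn with `<circle>`. Its stroke #0000ff means score at S612, F2039. After flipping Y the toolpath is (139.24,93.84) → (136.37,102.67) → (128.86,108.12) → (119.58,108.12) → (112.07,102.67) → (109.20,93.84) → (112.07,85.01) → (119.58,79.56) → (128.86,79.56) → (136.37,85.01) → (139.24,93.84), returning to the start.

Shape 3 is a open polyline drawn with `<polyline>`. Its stroke #0000ff means score at S612, F2039. After flipping Y the toolpath is (10.30,107.66) → (158.25,33.16) → (93.66,100.10) → (228.15,26.68).

Shape 4 is a regular polygon drawn with `<polygon>`. Its stroke #0000ff means score at S612, F2039. After flipping Y the toolpath is (108.53,44.17) → (104.19,99.74) → (154.48,75.72) → (108.53,44.17), returning to the start.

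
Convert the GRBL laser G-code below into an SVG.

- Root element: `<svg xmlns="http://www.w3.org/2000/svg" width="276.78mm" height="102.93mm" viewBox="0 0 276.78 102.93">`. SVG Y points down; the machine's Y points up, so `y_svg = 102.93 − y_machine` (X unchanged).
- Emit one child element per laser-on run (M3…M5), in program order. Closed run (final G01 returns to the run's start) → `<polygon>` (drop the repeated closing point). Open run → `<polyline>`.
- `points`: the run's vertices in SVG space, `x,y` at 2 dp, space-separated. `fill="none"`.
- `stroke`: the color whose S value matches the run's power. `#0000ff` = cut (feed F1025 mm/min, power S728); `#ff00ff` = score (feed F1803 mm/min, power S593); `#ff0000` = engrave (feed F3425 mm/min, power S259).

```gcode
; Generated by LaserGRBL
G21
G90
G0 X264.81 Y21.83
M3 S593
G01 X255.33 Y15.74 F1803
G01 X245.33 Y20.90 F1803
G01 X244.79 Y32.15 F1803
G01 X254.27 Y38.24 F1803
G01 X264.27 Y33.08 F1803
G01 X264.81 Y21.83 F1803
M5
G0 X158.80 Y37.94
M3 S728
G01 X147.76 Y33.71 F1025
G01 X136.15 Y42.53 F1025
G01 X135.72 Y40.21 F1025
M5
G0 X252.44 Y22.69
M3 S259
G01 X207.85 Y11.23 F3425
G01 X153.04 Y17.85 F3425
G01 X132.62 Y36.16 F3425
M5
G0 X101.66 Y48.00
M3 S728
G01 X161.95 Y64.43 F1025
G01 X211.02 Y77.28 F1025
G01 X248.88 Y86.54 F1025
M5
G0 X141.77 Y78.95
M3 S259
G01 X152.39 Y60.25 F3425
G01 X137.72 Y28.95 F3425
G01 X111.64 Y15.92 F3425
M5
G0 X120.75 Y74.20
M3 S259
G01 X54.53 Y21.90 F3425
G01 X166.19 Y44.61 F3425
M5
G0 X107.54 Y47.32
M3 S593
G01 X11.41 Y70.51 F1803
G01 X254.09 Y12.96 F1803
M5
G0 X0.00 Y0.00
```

<svg xmlns="http://www.w3.org/2000/svg" width="276.78mm" height="102.93mm" viewBox="0 0 276.78 102.93">
  <polygon points="264.81,81.10 255.33,87.19 245.33,82.03 244.79,70.78 254.27,64.69 264.27,69.85" fill="none" stroke="#ff00ff"/>
  <polyline points="158.80,64.99 147.76,69.22 136.15,60.40 135.72,62.72" fill="none" stroke="#0000ff"/>
  <polyline points="252.44,80.24 207.85,91.70 153.04,85.08 132.62,66.77" fill="none" stroke="#ff0000"/>
  <polyline points="101.66,54.93 161.95,38.50 211.02,25.65 248.88,16.39" fill="none" stroke="#0000ff"/>
  <polyline points="141.77,23.98 152.39,42.68 137.72,73.98 111.64,87.01" fill="none" stroke="#ff0000"/>
  <polyline points="120.75,28.73 54.53,81.03 166.19,58.32" fill="none" stroke="#ff0000"/>
  <polyline points="107.54,55.61 11.41,32.42 254.09,89.97" fill="none" stroke="#ff00ff"/>
</svg>

y_svg = 102.93 − y_m.

[1] S593→`#ff00ff` (score); closed run; points: 264.81,81.10 255.33,87.19 245.33,82.03 244.79,70.78 254.27,64.69 264.27,69.85

[2] S728→`#0000ff` (cut); open run; points: 158.80,64.99 147.76,69.22 136.15,60.40 135.72,62.72

[3] S259→`#ff0000` (engrave); open run; points: 252.44,80.24 207.85,91.70 153.04,85.08 132.62,66.77

[4] S728→`#0000ff` (cut); open run; points: 101.66,54.93 161.95,38.50 211.02,25.65 248.88,16.39

[5] S259→`#ff0000` (engrave); open run; points: 141.77,23.98 152.39,42.68 137.72,73.98 111.64,87.01

[6] S259→`#ff0000` (engrave); open run; points: 120.75,28.73 54.53,81.03 166.19,58.32

[7] S593→`#ff00ff` (score); open run; points: 107.54,55.61 11.41,32.42 254.09,89.97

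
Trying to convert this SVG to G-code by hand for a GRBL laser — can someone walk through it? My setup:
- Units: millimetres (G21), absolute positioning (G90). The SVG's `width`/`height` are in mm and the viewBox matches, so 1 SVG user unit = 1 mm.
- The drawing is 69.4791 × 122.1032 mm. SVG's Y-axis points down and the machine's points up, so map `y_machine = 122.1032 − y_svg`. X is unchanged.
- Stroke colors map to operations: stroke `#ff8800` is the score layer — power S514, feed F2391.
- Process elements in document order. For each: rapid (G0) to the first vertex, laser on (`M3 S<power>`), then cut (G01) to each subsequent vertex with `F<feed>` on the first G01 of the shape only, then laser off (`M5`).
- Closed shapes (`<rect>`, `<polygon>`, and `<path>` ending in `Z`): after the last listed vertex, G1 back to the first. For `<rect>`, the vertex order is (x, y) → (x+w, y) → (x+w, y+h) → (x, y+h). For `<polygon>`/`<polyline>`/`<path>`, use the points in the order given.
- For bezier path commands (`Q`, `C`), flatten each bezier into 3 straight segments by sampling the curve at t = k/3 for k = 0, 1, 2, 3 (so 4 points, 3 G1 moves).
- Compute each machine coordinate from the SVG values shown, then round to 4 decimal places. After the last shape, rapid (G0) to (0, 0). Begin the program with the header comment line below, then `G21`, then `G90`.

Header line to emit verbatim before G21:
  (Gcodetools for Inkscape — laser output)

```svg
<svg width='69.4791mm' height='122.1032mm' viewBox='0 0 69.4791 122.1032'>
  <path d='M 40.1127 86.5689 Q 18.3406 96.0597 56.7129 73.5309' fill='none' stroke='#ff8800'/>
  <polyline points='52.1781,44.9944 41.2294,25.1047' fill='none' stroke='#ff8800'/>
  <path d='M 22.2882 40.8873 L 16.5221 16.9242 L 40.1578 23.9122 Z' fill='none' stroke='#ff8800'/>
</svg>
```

viewBox `0 0 69.4791 122.1032` with mm width/height → 1 unit = 1 mm. Flip: y_m = 122.1032 − y_svg.

**Shape 1** — `<path>` quadratic bezier, stroke `#ff8800` → score (S514, F2391). Control points (SVG): P0=(40.1127,86.5689), P1=(18.3406,96.0597), P2=(56.7129,73.5309); sampled at t=k/3. Machine vertices: (40.1127,35.5343) → (32.2807,32.7648) → (37.8141,37.1108) → (56.7129,48.5723). Open path.

**Shape 2** — `<polyline>` line segment, stroke `#ff8800` → score (S514, F2391). Machine vertices: (52.1781,77.1088) → (41.2294,96.9985). Open path.

**Shape 3** — `<path>` regular polygon, stroke `#ff8800` → score (S514, F2391). Machine vertices: (22.2882,81.2159) → (16.5221,105.1790) → (40.1578,98.1910) → (22.2882,81.2159). Closed: final G1 returns to the first vertex.

(Gcodetools for Inkscape — laser output)
G21
G90
G0 X40.1127 Y35.5343
M3 S514
G01 X32.2807 Y32.7648 F2391
G01 X37.8141 Y37.1108
G01 X56.7129 Y48.5723
M5
G0 X52.1781 Y77.1088
M3 S514
G01 X41.2294 Y96.9985 F2391
M5
G0 X22.2882 Y81.2159
M3 S514
G01 X16.5221 Y105.1790 F2391
G01 X40.1578 Y98.1910
G01 X22.2882 Y81.2159
M5
G0 X0.0000 Y0.0000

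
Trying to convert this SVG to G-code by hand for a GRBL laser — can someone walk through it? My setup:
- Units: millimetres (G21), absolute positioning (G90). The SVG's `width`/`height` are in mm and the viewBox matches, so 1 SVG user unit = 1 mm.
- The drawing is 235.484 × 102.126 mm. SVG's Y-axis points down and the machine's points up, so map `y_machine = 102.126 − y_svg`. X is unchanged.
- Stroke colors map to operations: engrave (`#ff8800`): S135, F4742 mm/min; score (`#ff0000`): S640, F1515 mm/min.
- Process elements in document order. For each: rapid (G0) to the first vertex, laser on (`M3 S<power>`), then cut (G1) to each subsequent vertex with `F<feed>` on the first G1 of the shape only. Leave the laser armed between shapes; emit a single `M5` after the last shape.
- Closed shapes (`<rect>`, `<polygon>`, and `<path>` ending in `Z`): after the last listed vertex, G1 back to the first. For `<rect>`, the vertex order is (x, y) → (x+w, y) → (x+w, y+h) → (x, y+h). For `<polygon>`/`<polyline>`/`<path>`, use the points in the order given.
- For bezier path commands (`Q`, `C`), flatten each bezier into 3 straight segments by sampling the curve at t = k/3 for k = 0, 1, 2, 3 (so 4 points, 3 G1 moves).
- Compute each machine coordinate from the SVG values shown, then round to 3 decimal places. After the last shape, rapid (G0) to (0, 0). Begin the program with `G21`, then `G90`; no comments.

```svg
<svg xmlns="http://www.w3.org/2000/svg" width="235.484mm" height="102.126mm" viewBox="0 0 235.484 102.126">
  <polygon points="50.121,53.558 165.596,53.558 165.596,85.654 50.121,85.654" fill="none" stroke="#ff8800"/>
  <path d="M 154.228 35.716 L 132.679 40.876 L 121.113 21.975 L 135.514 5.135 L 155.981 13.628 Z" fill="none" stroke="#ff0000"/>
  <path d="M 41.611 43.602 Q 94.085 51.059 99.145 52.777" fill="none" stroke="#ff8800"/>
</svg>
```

Since the viewBox matches the mm dimensions, user units are millimetres directly. The only transform is the Y-flip y_m = 102.126 − y_svg.

Shape 1 is a rectangle drawn with `<polygon>`. Its stroke #ff8800 means engrave at S135, F4742. After flipping Y the toolpath is (50.121,48.568) → (165.596,48.568) → (165.596,16.472) → (50.121,16.472) → (50.121,48.568), returning to the start.

Shape 2 is a regular polygon drawn with `<path>`. Its stroke #ff0000 means score at S640, F1515. After flipping Y the toolpath is (154.228,66.410) → (132.679,61.250) → (121.113,80.151) → (135.514,96.991) → (155.981,88.498) → (154.228,66.410), returning to the start.

Shape 3 is a quadratic bezier drawn with `<path>`. Its stroke #ff8800 means engrave at S135, F4742. After flipping Y the toolpath is (41.611,58.524) → (71.325,54.190) → (90.503,51.132) → (99.145,49.349).

G21
G90
G0 X50.121 Y48.568
M3 S135
G1 X165.596 Y48.568 F4742
G1 X165.596 Y16.472
G1 X50.121 Y16.472
G1 X50.121 Y48.568
G0 X154.228 Y66.410
M3 S640
G1 X132.679 Y61.250 F1515
G1 X121.113 Y80.151
G1 X135.514 Y96.991
G1 X155.981 Y88.498
G1 X154.228 Y66.410
G0 X41.611 Y58.524
M3 S135
G1 X71.325 Y54.190 F4742
G1 X90.503 Y51.132
G1 X99.145 Y49.349
M5
G0 X0.000 Y0.000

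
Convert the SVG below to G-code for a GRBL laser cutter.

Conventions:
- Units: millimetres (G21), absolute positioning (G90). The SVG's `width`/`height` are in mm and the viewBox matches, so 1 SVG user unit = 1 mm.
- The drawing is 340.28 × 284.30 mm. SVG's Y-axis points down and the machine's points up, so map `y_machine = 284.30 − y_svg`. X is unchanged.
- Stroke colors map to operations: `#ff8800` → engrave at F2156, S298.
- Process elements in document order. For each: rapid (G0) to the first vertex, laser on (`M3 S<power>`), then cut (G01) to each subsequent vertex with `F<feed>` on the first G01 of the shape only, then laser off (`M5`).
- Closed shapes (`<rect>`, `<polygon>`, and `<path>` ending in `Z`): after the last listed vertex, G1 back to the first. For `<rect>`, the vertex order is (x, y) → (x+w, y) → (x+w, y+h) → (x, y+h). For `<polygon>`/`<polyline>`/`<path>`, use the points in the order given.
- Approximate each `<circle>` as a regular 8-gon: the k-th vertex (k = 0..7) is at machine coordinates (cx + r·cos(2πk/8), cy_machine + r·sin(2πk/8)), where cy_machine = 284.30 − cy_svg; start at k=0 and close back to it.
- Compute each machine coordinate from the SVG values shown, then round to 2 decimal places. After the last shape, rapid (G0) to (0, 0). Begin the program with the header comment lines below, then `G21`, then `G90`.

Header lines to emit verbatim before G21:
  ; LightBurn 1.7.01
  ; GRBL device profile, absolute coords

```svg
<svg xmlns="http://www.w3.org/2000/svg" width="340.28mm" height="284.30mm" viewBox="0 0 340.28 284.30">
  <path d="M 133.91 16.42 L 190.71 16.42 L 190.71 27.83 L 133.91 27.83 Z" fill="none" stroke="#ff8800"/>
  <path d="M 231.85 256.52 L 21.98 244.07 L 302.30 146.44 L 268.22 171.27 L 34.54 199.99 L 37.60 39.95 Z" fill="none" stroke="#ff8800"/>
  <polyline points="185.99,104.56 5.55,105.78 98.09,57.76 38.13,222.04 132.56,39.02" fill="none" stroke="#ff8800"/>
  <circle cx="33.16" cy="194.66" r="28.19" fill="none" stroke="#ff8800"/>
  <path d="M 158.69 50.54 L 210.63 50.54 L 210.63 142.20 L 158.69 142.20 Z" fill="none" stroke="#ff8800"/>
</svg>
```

Since the viewBox matches the mm dimensions, user units are millimetres directly. The only transform is the Y-flip y_m = 284.30 − y_svg.

Shape 1 is a rectangle drawn with `<path>`. Its stroke #ff8800 means engrave at S298, F2156. After flipping Y the toolpath is (133.91,267.88) → (190.71,267.88) → (190.71,256.47) → (133.91,256.47) → (133.91,267.88), returning to the start.

Shape 2 is a closed polygon drawn with `<path>`. Its stroke #ff8800 means engrave at S298, F2156. After flipping Y the toolpath is (231.85,27.78) → (21.98,40.23) → (302.30,137.86) → (268.22,113.03) → (34.54,84.31) → (37.60,244.35) → (231.85,27.78), returning to the start.

Shape 3 is a open polyline drawn with `<polyline>`. Its stroke #ff8800 means engrave at S298, F2156. After flipping Y the toolpath is (185.99,179.74) → (5.55,178.52) → (98.09,226.54) → (38.13,62.26) → (132.56,245.28).

Shape 4 is a circle drawn with `<circle>`. Its stroke #ff8800 means engrave at S298, F2156. After flipping Y the toolpath is (61.35,89.64) → (53.09,109.57) → (33.16,117.83) → (13.23,109.57) → (4.97,89.64) → (13.23,69.71) → (33.16,61.45) → (53.09,69.71) → (61.35,89.64), returning to the start.

Shape 5 is a rectangle drawn with `<path>`. Its stroke #ff8800 means engrave at S298, F2156. After flipping Y the toolpath is (158.69,233.76) → (210.63,233.76) → (210.63,142.10) → (158.69,142.10) → (158.69,233.76), returning to the start.

; LightBurn 1.7.01
; GRBL device profile, absolute coords
G21
G90
G0 X133.91 Y267.88
M3 S298
G01 X190.71 Y267.88 F2156
G01 X190.71 Y256.47
G01 X133.91 Y256.47
G01 X133.91 Y267.88
M5
G0 X231.85 Y27.78
M3 S298
G01 X21.98 Y40.23 F2156
G01 X302.30 Y137.86
G01 X268.22 Y113.03
G01 X34.54 Y84.31
G01 X37.60 Y244.35
G01 X231.85 Y27.78
M5
G0 X185.99 Y179.74
M3 S298
G01 X5.55 Y178.52 F2156
G01 X98.09 Y226.54
G01 X38.13 Y62.26
G01 X132.56 Y245.28
M5
G0 X61.35 Y89.64
M3 S298
G01 X53.09 Y109.57 F2156
G01 X33.16 Y117.83
G01 X13.23 Y109.57
G01 X4.97 Y89.64
G01 X13.23 Y69.71
G01 X33.16 Y61.45
G01 X53.09 Y69.71
G01 X61.35 Y89.64
M5
G0 X158.69 Y233.76
M3 S298
G01 X210.63 Y233.76 F2156
G01 X210.63 Y142.10
G01 X158.69 Y142.10
G01 X158.69 Y233.76
M5
G0 X0.00 Y0.00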